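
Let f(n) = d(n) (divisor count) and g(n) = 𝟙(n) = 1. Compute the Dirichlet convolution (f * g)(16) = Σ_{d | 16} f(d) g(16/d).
(d * 𝟙)(16) = 15

Divisors of 16: [1, 2, 4, 8, 16]. For each d | 16:
  d = 1: d(1) · 𝟙(16/1) = 1 · 1 = 1
  d = 2: d(2) · 𝟙(16/2) = 2 · 1 = 2
  d = 4: d(4) · 𝟙(16/4) = 3 · 1 = 3
  d = 8: d(8) · 𝟙(16/8) = 4 · 1 = 4
  d = 16: d(16) · 𝟙(16/16) = 5 · 1 = 5
Summing: (d * 𝟙)(16) = 1 + 2 + 3 + 4 + 5 = 15.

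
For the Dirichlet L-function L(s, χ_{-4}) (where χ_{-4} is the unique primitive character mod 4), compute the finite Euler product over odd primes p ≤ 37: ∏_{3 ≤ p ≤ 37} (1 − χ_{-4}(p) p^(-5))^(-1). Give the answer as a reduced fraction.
∏ = 36434162976122653852428171915209665920933190877591375/36574689167094305070442169349729960875390257302863872

The odd primes p ≤ 37 are [3, 5, 7, 11, 13, 17, 19, 23, 29, 31, 37]. For each, χ(p) = 1 if p ≡ 1 mod 4, χ(p) = −1 if p ≡ 3 mod 4. Taking (1 − χ(p)/p^5)^(-1) = p^5/(p^5 − χ(p)): (1 − (-1)/3^5)^(-1) · (1 − (1)/5^5)^(-1) · (1 − (-1)/7^5)^(-1) · (1 − (-1)/11^5)^(-1) · (1 − (1)/13^5)^(-1) · (1 − (1)/17^5)^(-1) · (1 − (-1)/19^5)^(-1) · (1 − (-1)/23^5)^(-1) · (1 − (1)/29^5)^(-1) · (1 − (-1)/31^5)^(-1) · (1 − (1)/37^5)^(-1) = 36434162976122653852428171915209665920933190877591375/36574689167094305070442169349729960875390257302863872.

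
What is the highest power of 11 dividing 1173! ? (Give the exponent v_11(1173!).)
v_11(1173!) = 115

Legendre's formula: v_p(n!) = Σ_{k ≥ 1} ⌊n / p^k⌋. For p = 11, n = 1173, the terms are:
  ⌊1173/11^1⌋ = ⌊1173/11⌋ = 106
  ⌊1173/11^2⌋ = ⌊1173/121⌋ = 9
(the next term ⌊1173/11^3⌋ = 0, terminating the sum). Summing: v_11(1173!) = 106 + 9 = 115.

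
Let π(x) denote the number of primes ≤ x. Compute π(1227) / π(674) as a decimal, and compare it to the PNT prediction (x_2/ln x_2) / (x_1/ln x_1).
π(1227)/π(674) = 200/122 ≈ 1.6393;  PNT prediction ≈ 1.6671.

π(674) = 122 and π(1227) = 200, so π(1227)/π(674) ≈ 1.6393. The PNT-predicted ratio is (1227/ln(1227)) / (674/ln(674)) ≈ 1.6671. The two agree to within a few percent, as expected.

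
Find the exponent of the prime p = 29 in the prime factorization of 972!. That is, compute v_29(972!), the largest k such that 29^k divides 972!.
v_29(972!) = 34

Legendre's formula: v_p(n!) = Σ_{k ≥ 1} ⌊n / p^k⌋. For p = 29, n = 972, the terms are:
  ⌊972/29^1⌋ = ⌊972/29⌋ = 33
  ⌊972/29^2⌋ = ⌊972/841⌋ = 1
(the next term ⌊972/29^3⌋ = 0, terminating the sum). Summing: v_29(972!) = 33 + 1 = 34.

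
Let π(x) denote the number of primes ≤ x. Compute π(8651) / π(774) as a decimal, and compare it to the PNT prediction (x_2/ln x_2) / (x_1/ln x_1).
π(8651)/π(774) = 1077/137 ≈ 7.8613;  PNT prediction ≈ 8.2009.

π(774) = 137 and π(8651) = 1077, so π(8651)/π(774) ≈ 7.8613. The PNT-predicted ratio is (8651/ln(8651)) / (774/ln(774)) ≈ 8.2009. The two agree to within a few percent, as expected.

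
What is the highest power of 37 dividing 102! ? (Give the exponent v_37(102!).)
v_37(102!) = 2

Legendre's formula: v_p(n!) = Σ_{k ≥ 1} ⌊n / p^k⌋. For p = 37, n = 102, the terms are:
  ⌊102/37^1⌋ = ⌊102/37⌋ = 2
(the next term ⌊102/37^2⌋ = 0, terminating the sum). Summing: v_37(102!) = 2 = 2.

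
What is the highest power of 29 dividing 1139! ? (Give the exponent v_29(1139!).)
v_29(1139!) = 40

Legendre's formula: v_p(n!) = Σ_{k ≥ 1} ⌊n / p^k⌋. For p = 29, n = 1139, the terms are:
  ⌊1139/29^1⌋ = ⌊1139/29⌋ = 39
  ⌊1139/29^2⌋ = ⌊1139/841⌋ = 1
(the next term ⌊1139/29^3⌋ = 0, terminating the sum). Summing: v_29(1139!) = 39 + 1 = 40.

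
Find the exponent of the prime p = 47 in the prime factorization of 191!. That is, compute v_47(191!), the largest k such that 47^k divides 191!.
v_47(191!) = 4

Legendre's formula: v_p(n!) = Σ_{k ≥ 1} ⌊n / p^k⌋. For p = 47, n = 191, the terms are:
  ⌊191/47^1⌋ = ⌊191/47⌋ = 4
(the next term ⌊191/47^2⌋ = 0, terminating the sum). Summing: v_47(191!) = 4 = 4.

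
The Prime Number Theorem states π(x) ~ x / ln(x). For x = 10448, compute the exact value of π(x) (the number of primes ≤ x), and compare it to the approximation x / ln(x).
π(10448) = 1277;  x/ln(x) ≈ 1129.01;  relative error ≈ 11.59%.

Directly count primes up to 10448: π(10448) = 1277. The PNT approximation gives 10448/ln(10448) ≈ 10448/9.25417 ≈ 1129.01. Relative error (π(x) − x/ln(x)) / π(x) ≈ 11.59%; the approximation is known to undercount slightly (Li(x) is a better estimate).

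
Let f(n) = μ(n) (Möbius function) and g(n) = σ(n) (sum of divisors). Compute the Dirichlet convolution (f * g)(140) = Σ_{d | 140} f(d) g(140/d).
(μ * σ)(140) = 140

Divisors of 140: [1, 2, 4, 5, 7, 10, 14, 20, 28, 35, 70, 140]. For each d | 140:
  d = 1: μ(1) · σ(140/1) = 1 · 336 = 336
  d = 2: μ(2) · σ(140/2) = -1 · 144 = -144
  d = 4: μ(4) · σ(140/4) = 0 · 48 = 0
  d = 5: μ(5) · σ(140/5) = -1 · 56 = -56
  d = 7: μ(7) · σ(140/7) = -1 · 42 = -42
  d = 10: μ(10) · σ(140/10) = 1 · 24 = 24
  d = 14: μ(14) · σ(140/14) = 1 · 18 = 18
  d = 20: μ(20) · σ(140/20) = 0 · 8 = 0
  d = 28: μ(28) · σ(140/28) = 0 · 6 = 0
  d = 35: μ(35) · σ(140/35) = 1 · 7 = 7
  d = 70: μ(70) · σ(140/70) = -1 · 3 = -3
  d = 140: μ(140) · σ(140/140) = 0 · 1 = 0
Summing: (μ * σ)(140) = 336 + -144 + 0 + -56 + -42 + 24 + 18 + 0 + 0 + 7 + -3 + 0 = 140.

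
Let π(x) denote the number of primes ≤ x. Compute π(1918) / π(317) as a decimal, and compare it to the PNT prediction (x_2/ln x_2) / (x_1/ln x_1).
π(1918)/π(317) = 293/66 ≈ 4.4394;  PNT prediction ≈ 4.6096.

π(317) = 66 and π(1918) = 293, so π(1918)/π(317) ≈ 4.4394. The PNT-predicted ratio is (1918/ln(1918)) / (317/ln(317)) ≈ 4.6096. The two agree to within a few percent, as expected.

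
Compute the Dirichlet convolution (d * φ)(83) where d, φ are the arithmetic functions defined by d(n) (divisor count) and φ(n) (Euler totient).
(d * φ)(83) = 84

Divisors of 83: [1, 83]. For each d | 83:
  d = 1: d(1) · φ(83/1) = 1 · 82 = 82
  d = 83: d(83) · φ(83/83) = 2 · 1 = 2
Summing: (d * φ)(83) = 82 + 2 = 84.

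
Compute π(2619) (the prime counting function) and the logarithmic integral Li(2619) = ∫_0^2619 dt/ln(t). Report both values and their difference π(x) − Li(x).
π(2619) = 380;  Li(2619) ≈ 394.77;  π(x) − Li(x) ≈ -14.77.

Direct count of primes ≤ 2619 gives π(2619) = 380. Numerical evaluation of the logarithmic integral gives Li(2619) ≈ 394.77. The difference π(x) − Li(x) ≈ -14.77 is typically negative for small/moderate x (Li(x) overestimates), though Littlewood's theorem shows this sign changes infinitely often.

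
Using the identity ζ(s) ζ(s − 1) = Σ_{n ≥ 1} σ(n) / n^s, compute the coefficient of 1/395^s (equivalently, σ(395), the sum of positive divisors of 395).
σ(395) = 480

In the product (Σ m^0/m^s)(Σ k / k^s) = Σ (Σ_{d | n} d) / n^s, the coefficient of 1/n^s is σ(n) = Σ_{d | n} d. For n = 395, divisors are [1, 5, 79, 395]; summing: σ(395) = 480.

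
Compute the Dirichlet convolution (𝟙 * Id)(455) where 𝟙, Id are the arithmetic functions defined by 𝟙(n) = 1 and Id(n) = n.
(𝟙 * Id)(455) = 672

Divisors of 455: [1, 5, 7, 13, 35, 65, 91, 455]. For each d | 455:
  d = 1: 𝟙(1) · Id(455/1) = 1 · 455 = 455
  d = 5: 𝟙(5) · Id(455/5) = 1 · 91 = 91
  d = 7: 𝟙(7) · Id(455/7) = 1 · 65 = 65
  d = 13: 𝟙(13) · Id(455/13) = 1 · 35 = 35
  d = 35: 𝟙(35) · Id(455/35) = 1 · 13 = 13
  d = 65: 𝟙(65) · Id(455/65) = 1 · 7 = 7
  d = 91: 𝟙(91) · Id(455/91) = 1 · 5 = 5
  d = 455: 𝟙(455) · Id(455/455) = 1 · 1 = 1
Summing: (𝟙 * Id)(455) = 455 + 91 + 65 + 35 + 13 + 7 + 5 + 1 = 672.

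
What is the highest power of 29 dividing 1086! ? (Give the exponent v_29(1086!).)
v_29(1086!) = 38

Legendre's formula: v_p(n!) = Σ_{k ≥ 1} ⌊n / p^k⌋. For p = 29, n = 1086, the terms are:
  ⌊1086/29^1⌋ = ⌊1086/29⌋ = 37
  ⌊1086/29^2⌋ = ⌊1086/841⌋ = 1
(the next term ⌊1086/29^3⌋ = 0, terminating the sum). Summing: v_29(1086!) = 37 + 1 = 38.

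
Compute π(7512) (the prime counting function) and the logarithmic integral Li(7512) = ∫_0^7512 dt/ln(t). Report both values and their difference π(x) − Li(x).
π(7512) = 951;  Li(7512) ≈ 971.93;  π(x) − Li(x) ≈ -20.93.

Direct count of primes ≤ 7512 gives π(7512) = 951. Numerical evaluation of the logarithmic integral gives Li(7512) ≈ 971.93. The difference π(x) − Li(x) ≈ -20.93 is typically negative for small/moderate x (Li(x) overestimates), though Littlewood's theorem shows this sign changes infinitely often.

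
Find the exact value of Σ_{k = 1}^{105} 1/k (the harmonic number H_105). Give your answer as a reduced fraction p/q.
H_105 = 759525171909485731983968522830675502275870361/145060212702939779988529042870810778780278080

Direct summation: H_105 = 1 + 1/2 + ... + 1/105. The least common denominator is lcm(1, ..., 105) = 725301063514698899942645214354053893901390400; over this denominator the numerator is 725301063514698899942645214354053893901390400 + 362650531757349449971322607177026946950695200 + 241767021171566299980881738118017964633796800 + 181325265878674724985661303588513473475347600 + 145060212702939779988529042870810778780278080 + 120883510585783149990440869059008982316898400 + 103614437644956985706092173479150556271627200 + 90662632939337362492830651794256736737673800 + 80589007057188766660293912706005988211265600 + 72530106351469889994264521435405389390139040 + 65936460319518081812967746759459444900126400 + 60441755292891574995220434529504491158449200 + 55792389501130684610972708796465684146260800 + 51807218822478492853046086739575278135813600 + 48353404234313259996176347623603592926759360 + 45331316469668681246415325897128368368836900 + 42664768442041111761332071432591405523611200 + 40294503528594383330146956353002994105632800 + 38173740184984152628560274439687047047441600 + 36265053175734944997132260717702694695069520 + 34538145881652328568697391159716852090542400 + 32968230159759040906483873379729722450063200 + 31534828848465169562723704971915386691364800 + 30220877646445787497610217264752245579224600 + 29012042540587955997705808574162155756055616 + 27896194750565342305486354398232842073130400 + 26863002352396255553431304235335329403755200 + 25903609411239246426523043369787639067906800 + 25010381500506858618711903943243237720737600 + 24176702117156629998088173811801796463379680 + 23396808500474158062665974656582383674238400 + 22665658234834340623207662948564184184418450 + 21978820106506027270989248919819814966708800 + 21332384221020555880666035716295702761805600 + 20722887528991397141218434695830111254325440 + 20147251764297191665073478176501497052816400 + 19602731446343213511963384171731186321659200 + 19086870092492076314280137219843523523720800 + 18597463167043561536990902932155228048753600 + 18132526587867472498566130358851347347534760 + 17690269841821924388845005228147655948814400 + 17269072940826164284348695579858426045271200 + 16867466593365090696340586380326834741892800 + 16484115079879520453241936689864861225031600 + 16117801411437753332058782541201197642253120 + 15767414424232584781361852485957693345682400 + 15431937521589338296652025837320295614923200 + 15110438823222893748805108632376122789612300 + 14802062520708140815156024782735793753089600 + 14506021270293977998852904287081077878027808 + 14221589480680370587110690477530468507870400 + 13948097375282671152743177199116421036565200 + 13684925726692432074389532346302903658516800 + 13431501176198127776715652117667664701877600 + 13187292063903616362593549351891888980025280 + 12951804705619623213261521684893819533953400 + 12724580061661384209520091479895682349147200 + 12505190750253429309355951971621618860368800 + 12293238364655913558349918887356845659345600 + 12088351058578314999044086905900898231689840 + 11890181369093424589223692038591047441006400 + 11698404250237079031332987328291191837119200 + 11512715293884109522899130386572284030180800 + 11332829117417170311603831474282092092209225 + 11158477900226136922194541759293136829252160 + 10989410053253013635494624459909907483354400 + 10825389007682073133472316632150058117931200 + 10666192110510277940333017858147851380902800 + 10511609616155056520907901657305128897121600 + 10361443764495698570609217347915055627162720 + 10215507936826745069614721328930336533822400 + 10073625882148595832536739088250748526408200 + 9935631007050669862228016634987039642484800 + 9801365723171606755981692085865593160829600 + 9670680846862651999235269524720718585351872 + 9543435046246038157140068609921761761860400 + 9419494331359725973281106679922777842875200 + 9298731583521780768495451466077614024376800 + 9181026120439226581552471067772834100017600 + 9066263293933736249283065179425673673767380 + 8954334117465418517810434745111776467918400 + 8845134920910962194422502614073827974407200 + 8738567030297577107742713425952456553028800 + 8634536470413082142174347789929213022635600 + 8532953688408222352266414286518281104722240 + 8433733296682545348170293190163417370946400 + 8336793833502286206237301314414412573579200 + 8242057539939760226620968344932430612515800 + 8149450151850549437557811397236560605633600 + 8058900705718876666029391270600598821126560 + 7970341357304383515853244113780812020894400 + 7883707212116292390680926242978846672841200 + 7798936166824719354221991552194127891412800 + 7715968760794669148326012918660147807461600 + 7634748036996830525712054887937409409488320 + 7555219411611446874402554316188061394806150 + 7477330551697926803532424890247978287643200 + 7401031260354070407578012391367896876544800 + 7326273368835342423663082973273271655569600 + 7253010635146988999426452143540538939013904 + 7181198648660385147946982320337167266350400 + 7110794740340185293555345238765234253935200 + 7041757898200960193617914702466542659236800 + 6974048687641335576371588599558210518282600 + 6907629176330465713739478231943370418108480 = 3797625859547428659919842614153377511379351805, so H_105 = 3797625859547428659919842614153377511379351805/725301063514698899942645214354053893901390400; reducing by gcd(3797625859547428659919842614153377511379351805, 725301063514698899942645214354053893901390400) = 5 gives 759525171909485731983968522830675502275870361/145060212702939779988529042870810778780278080 ≈ 5.23593. (The PNT-adjacent estimate ln(105) + γ ≈ 5.23118 matches within O(1/n).)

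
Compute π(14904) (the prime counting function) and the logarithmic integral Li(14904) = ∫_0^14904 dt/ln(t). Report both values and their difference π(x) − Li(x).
π(14904) = 1746;  Li(14904) ≈ 1766.64;  π(x) − Li(x) ≈ -20.64.

Direct count of primes ≤ 14904 gives π(14904) = 1746. Numerical evaluation of the logarithmic integral gives Li(14904) ≈ 1766.64. The difference π(x) − Li(x) ≈ -20.64 is typically negative for small/moderate x (Li(x) overestimates), though Littlewood's theorem shows this sign changes infinitely often.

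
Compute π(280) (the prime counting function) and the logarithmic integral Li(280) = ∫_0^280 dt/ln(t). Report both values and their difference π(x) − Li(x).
π(280) = 59;  Li(280) ≈ 64.81;  π(x) − Li(x) ≈ -5.81.

Direct count of primes ≤ 280 gives π(280) = 59. Numerical evaluation of the logarithmic integral gives Li(280) ≈ 64.81. The difference π(x) − Li(x) ≈ -5.81 is typically negative for small/moderate x (Li(x) overestimates), though Littlewood's theorem shows this sign changes infinitely often.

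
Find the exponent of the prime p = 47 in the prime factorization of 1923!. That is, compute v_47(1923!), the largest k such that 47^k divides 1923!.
v_47(1923!) = 40

Legendre's formula: v_p(n!) = Σ_{k ≥ 1} ⌊n / p^k⌋. For p = 47, n = 1923, the terms are:
  ⌊1923/47^1⌋ = ⌊1923/47⌋ = 40
(the next term ⌊1923/47^2⌋ = 0, terminating the sum). Summing: v_47(1923!) = 40 = 40.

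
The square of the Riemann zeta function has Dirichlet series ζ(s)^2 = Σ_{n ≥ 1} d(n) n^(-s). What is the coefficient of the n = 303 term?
d(303) = 4

ζ(s)^2 = (Σ 1/m^s)(Σ 1/k^s). The coefficient of 1/n^s in the product is the number of ordered pairs (m, k) with mk = n, which equals d(n). For n = 303, divisors are [1, 3, 101, 303], so d(303) = 4.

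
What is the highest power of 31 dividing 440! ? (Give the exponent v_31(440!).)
v_31(440!) = 14

Legendre's formula: v_p(n!) = Σ_{k ≥ 1} ⌊n / p^k⌋. For p = 31, n = 440, the terms are:
  ⌊440/31^1⌋ = ⌊440/31⌋ = 14
(the next term ⌊440/31^2⌋ = 0, terminating the sum). Summing: v_31(440!) = 14 = 14.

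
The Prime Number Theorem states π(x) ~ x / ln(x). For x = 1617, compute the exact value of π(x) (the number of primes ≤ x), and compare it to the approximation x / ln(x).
π(1617) = 255;  x/ln(x) ≈ 218.86;  relative error ≈ 14.17%.

Directly count primes up to 1617: π(1617) = 255. The PNT approximation gives 1617/ln(1617) ≈ 1617/7.38833 ≈ 218.86. Relative error (π(x) − x/ln(x)) / π(x) ≈ 14.17%; the approximation is known to undercount slightly (Li(x) is a better estimate).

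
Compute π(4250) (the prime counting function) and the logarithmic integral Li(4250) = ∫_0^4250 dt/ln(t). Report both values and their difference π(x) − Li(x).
π(4250) = 582;  Li(4250) ≈ 595.40;  π(x) − Li(x) ≈ -13.40.

Direct count of primes ≤ 4250 gives π(4250) = 582. Numerical evaluation of the logarithmic integral gives Li(4250) ≈ 595.40. The difference π(x) − Li(x) ≈ -13.40 is typically negative for small/moderate x (Li(x) overestimates), though Littlewood's theorem shows this sign changes infinitely often.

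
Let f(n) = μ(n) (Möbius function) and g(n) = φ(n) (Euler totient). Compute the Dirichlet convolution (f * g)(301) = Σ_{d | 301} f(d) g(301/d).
(μ * φ)(301) = 205

Divisors of 301: [1, 7, 43, 301]. For each d | 301:
  d = 1: μ(1) · φ(301/1) = 1 · 252 = 252
  d = 7: μ(7) · φ(301/7) = -1 · 42 = -42
  d = 43: μ(43) · φ(301/43) = -1 · 6 = -6
  d = 301: μ(301) · φ(301/301) = 1 · 1 = 1
Summing: (μ * φ)(301) = 252 + -42 + -6 + 1 = 205.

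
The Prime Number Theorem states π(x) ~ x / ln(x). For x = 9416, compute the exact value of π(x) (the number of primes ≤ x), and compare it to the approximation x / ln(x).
π(9416) = 1164;  x/ln(x) ≈ 1029.05;  relative error ≈ 11.59%.

Directly count primes up to 9416: π(9416) = 1164. The PNT approximation gives 9416/ln(9416) ≈ 9416/9.15017 ≈ 1029.05. Relative error (π(x) − x/ln(x)) / π(x) ≈ 11.59%; the approximation is known to undercount slightly (Li(x) is a better estimate).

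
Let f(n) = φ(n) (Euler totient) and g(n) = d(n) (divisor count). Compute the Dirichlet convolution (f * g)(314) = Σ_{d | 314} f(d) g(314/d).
(φ * d)(314) = 474

Divisors of 314: [1, 2, 157, 314]. For each d | 314:
  d = 1: φ(1) · d(314/1) = 1 · 4 = 4
  d = 2: φ(2) · d(314/2) = 1 · 2 = 2
  d = 157: φ(157) · d(314/157) = 156 · 2 = 312
  d = 314: φ(314) · d(314/314) = 156 · 1 = 156
Summing: (φ * d)(314) = 4 + 2 + 312 + 156 = 474.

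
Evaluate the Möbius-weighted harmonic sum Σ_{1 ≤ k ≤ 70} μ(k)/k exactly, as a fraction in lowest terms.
Σ μ(k)/k = 336338530534578047569/224523472888007630167974

Values of μ(k) for 1 ≤ k ≤ 70: μ(1) = 1, μ(2) = -1, μ(3) = -1, μ(5) = -1, μ(6) = 1, μ(7) = -1, μ(10) = 1, μ(11) = -1, μ(13) = -1, μ(14) = 1, μ(15) = 1, μ(17) = -1, μ(19) = -1, μ(21) = 1, μ(22) = 1, μ(23) = -1, μ(26) = 1, μ(29) = -1, μ(30) = -1, μ(31) = -1, μ(33) = 1, μ(34) = 1, μ(35) = 1, μ(37) = -1, μ(38) = 1, μ(39) = 1, μ(41) = -1, μ(42) = -1, μ(43) = -1, μ(46) = 1, μ(47) = -1, μ(51) = 1, μ(53) = -1, μ(55) = 1, μ(57) = 1, μ(58) = 1, μ(59) = -1, μ(61) = -1, μ(62) = 1, μ(65) = 1, μ(66) = -1, μ(67) = -1, μ(69) = 1, μ(70) = -1, with μ = 0 on non-squarefree integers. Summing μ(k)/k for k where μ(k) ≠ 0 gives 336338530534578047569/224523472888007630167974 ≈ 0.0015. (PNT ⟺ this sum → 0 as n → ∞.)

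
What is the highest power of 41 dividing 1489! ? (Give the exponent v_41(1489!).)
v_41(1489!) = 36

Legendre's formula: v_p(n!) = Σ_{k ≥ 1} ⌊n / p^k⌋. For p = 41, n = 1489, the terms are:
  ⌊1489/41^1⌋ = ⌊1489/41⌋ = 36
(the next term ⌊1489/41^2⌋ = 0, terminating the sum). Summing: v_41(1489!) = 36 = 36.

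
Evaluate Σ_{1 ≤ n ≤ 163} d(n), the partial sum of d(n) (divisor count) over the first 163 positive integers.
Σ_{n ≤ 163} d(n) = 858

Compute d(n) for each 1 ≤ n ≤ 163: d(1) = 1, d(2) = 2, d(3) = 2, d(4) = 3, d(5) = 2, d(6) = 4, d(7) = 2, d(8) = 4, d(9) = 3, d(10) = 4, d(11) = 2, d(12) = 6, d(13) = 2, d(14) = 4, d(15) = 4, d(16) = 5, d(17) = 2, d(18) = 6, d(19) = 2, d(20) = 6, d(21) = 4, d(22) = 4, d(23) = 2, d(24) = 8, d(25) = 3, d(26) = 4, d(27) = 4, d(28) = 6, d(29) = 2, d(30) = 8, d(31) = 2, d(32) = 6, d(33) = 4, d(34) = 4, d(35) = 4, d(36) = 9, d(37) = 2, d(38) = 4, d(39) = 4, d(40) = 8, d(41) = 2, d(42) = 8, d(43) = 2, d(44) = 6, d(45) = 6, d(46) = 4, d(47) = 2, d(48) = 10, d(49) = 3, d(50) = 6, d(51) = 4, d(52) = 6, d(53) = 2, d(54) = 8, d(55) = 4, d(56) = 8, d(57) = 4, d(58) = 4, d(59) = 2, d(60) = 12, d(61) = 2, d(62) = 4, d(63) = 6, d(64) = 7, d(65) = 4, d(66) = 8, d(67) = 2, d(68) = 6, d(69) = 4, d(70) = 8, d(71) = 2, d(72) = 12, d(73) = 2, d(74) = 4, d(75) = 6, d(76) = 6, d(77) = 4, d(78) = 8, d(79) = 2, d(80) = 10, d(81) = 5, d(82) = 4, d(83) = 2, d(84) = 12, d(85) = 4, d(86) = 4, d(87) = 4, d(88) = 8, d(89) = 2, d(90) = 12, d(91) = 4, d(92) = 6, d(93) = 4, d(94) = 4, d(95) = 4, d(96) = 12, d(97) = 2, d(98) = 6, d(99) = 6, d(100) = 9, d(101) = 2, d(102) = 8, d(103) = 2, d(104) = 8, d(105) = 8, d(106) = 4, d(107) = 2, d(108) = 12, d(109) = 2, d(110) = 8, d(111) = 4, d(112) = 10, d(113) = 2, d(114) = 8, d(115) = 4, d(116) = 6, d(117) = 6, d(118) = 4, d(119) = 4, d(120) = 16, d(121) = 3, d(122) = 4, d(123) = 4, d(124) = 6, d(125) = 4, d(126) = 12, d(127) = 2, d(128) = 8, d(129) = 4, d(130) = 8, d(131) = 2, d(132) = 12, d(133) = 4, d(134) = 4, d(135) = 8, d(136) = 8, d(137) = 2, d(138) = 8, d(139) = 2, d(140) = 12, d(141) = 4, d(142) = 4, d(143) = 4, d(144) = 15, d(145) = 4, d(146) = 4, d(147) = 6, d(148) = 6, d(149) = 2, d(150) = 12, d(151) = 2, d(152) = 8, d(153) = 6, d(154) = 8, d(155) = 4, d(156) = 12, d(157) = 2, d(158) = 4, d(159) = 4, d(160) = 12, d(161) = 4, d(162) = 10, d(163) = 2. Summing all 163 values: 858. (Dirichlet's divisor formula: Σ_{n ≤ x} d(n) = x ln(x) + (2γ − 1) x + O(√x). For x = 163, the asymptotic estimate is ≈ 855.45.)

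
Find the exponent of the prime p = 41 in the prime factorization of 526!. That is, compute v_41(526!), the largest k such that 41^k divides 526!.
v_41(526!) = 12

Legendre's formula: v_p(n!) = Σ_{k ≥ 1} ⌊n / p^k⌋. For p = 41, n = 526, the terms are:
  ⌊526/41^1⌋ = ⌊526/41⌋ = 12
(the next term ⌊526/41^2⌋ = 0, terminating the sum). Summing: v_41(526!) = 12 = 12.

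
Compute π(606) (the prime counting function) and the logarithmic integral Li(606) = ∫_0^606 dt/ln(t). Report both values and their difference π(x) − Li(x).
π(606) = 110;  Li(606) ≈ 118.58;  π(x) − Li(x) ≈ -8.58.

Direct count of primes ≤ 606 gives π(606) = 110. Numerical evaluation of the logarithmic integral gives Li(606) ≈ 118.58. The difference π(x) − Li(x) ≈ -8.58 is typically negative for small/moderate x (Li(x) overestimates), though Littlewood's theorem shows this sign changes infinitely often.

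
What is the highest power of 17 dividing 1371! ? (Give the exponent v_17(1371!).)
v_17(1371!) = 84

Legendre's formula: v_p(n!) = Σ_{k ≥ 1} ⌊n / p^k⌋. For p = 17, n = 1371, the terms are:
  ⌊1371/17^1⌋ = ⌊1371/17⌋ = 80
  ⌊1371/17^2⌋ = ⌊1371/289⌋ = 4
(the next term ⌊1371/17^3⌋ = 0, terminating the sum). Summing: v_17(1371!) = 80 + 4 = 84.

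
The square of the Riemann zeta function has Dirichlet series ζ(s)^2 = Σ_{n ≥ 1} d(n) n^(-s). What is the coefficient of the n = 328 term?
d(328) = 8

ζ(s)^2 = (Σ 1/m^s)(Σ 1/k^s). The coefficient of 1/n^s in the product is the number of ordered pairs (m, k) with mk = n, which equals d(n). For n = 328, divisors are [1, 2, 4, 8, 41, 82, 164, 328], so d(328) = 8.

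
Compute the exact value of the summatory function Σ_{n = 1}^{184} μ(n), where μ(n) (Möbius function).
Σ_{n ≤ 184} μ(n) = -4

Compute μ(n) for each 1 ≤ n ≤ 184: μ(1) = 1, μ(2) = -1, μ(3) = -1, μ(4) = 0, μ(5) = -1, μ(6) = 1, μ(7) = -1, μ(8) = 0, μ(9) = 0, μ(10) = 1, μ(11) = -1, μ(12) = 0, μ(13) = -1, μ(14) = 1, μ(15) = 1, μ(16) = 0, μ(17) = -1, μ(18) = 0, μ(19) = -1, μ(20) = 0, μ(21) = 1, μ(22) = 1, μ(23) = -1, μ(24) = 0, μ(25) = 0, μ(26) = 1, μ(27) = 0, μ(28) = 0, μ(29) = -1, μ(30) = -1, μ(31) = -1, μ(32) = 0, μ(33) = 1, μ(34) = 1, μ(35) = 1, μ(36) = 0, μ(37) = -1, μ(38) = 1, μ(39) = 1, μ(40) = 0, μ(41) = -1, μ(42) = -1, μ(43) = -1, μ(44) = 0, μ(45) = 0, μ(46) = 1, μ(47) = -1, μ(48) = 0, μ(49) = 0, μ(50) = 0, μ(51) = 1, μ(52) = 0, μ(53) = -1, μ(54) = 0, μ(55) = 1, μ(56) = 0, μ(57) = 1, μ(58) = 1, μ(59) = -1, μ(60) = 0, μ(61) = -1, μ(62) = 1, μ(63) = 0, μ(64) = 0, μ(65) = 1, μ(66) = -1, μ(67) = -1, μ(68) = 0, μ(69) = 1, μ(70) = -1, μ(71) = -1, μ(72) = 0, μ(73) = -1, μ(74) = 1, μ(75) = 0, μ(76) = 0, μ(77) = 1, μ(78) = -1, μ(79) = -1, μ(80) = 0, μ(81) = 0, μ(82) = 1, μ(83) = -1, μ(84) = 0, μ(85) = 1, μ(86) = 1, μ(87) = 1, μ(88) = 0, μ(89) = -1, μ(90) = 0, μ(91) = 1, μ(92) = 0, μ(93) = 1, μ(94) = 1, μ(95) = 1, μ(96) = 0, μ(97) = -1, μ(98) = 0, μ(99) = 0, μ(100) = 0, μ(101) = -1, μ(102) = -1, μ(103) = -1, μ(104) = 0, μ(105) = -1, μ(106) = 1, μ(107) = -1, μ(108) = 0, μ(109) = -1, μ(110) = -1, μ(111) = 1, μ(112) = 0, μ(113) = -1, μ(114) = -1, μ(115) = 1, μ(116) = 0, μ(117) = 0, μ(118) = 1, μ(119) = 1, μ(120) = 0, μ(121) = 0, μ(122) = 1, μ(123) = 1, μ(124) = 0, μ(125) = 0, μ(126) = 0, μ(127) = -1, μ(128) = 0, μ(129) = 1, μ(130) = -1, μ(131) = -1, μ(132) = 0, μ(133) = 1, μ(134) = 1, μ(135) = 0, μ(136) = 0, μ(137) = -1, μ(138) = -1, μ(139) = -1, μ(140) = 0, μ(141) = 1, μ(142) = 1, μ(143) = 1, μ(144) = 0, μ(145) = 1, μ(146) = 1, μ(147) = 0, μ(148) = 0, μ(149) = -1, μ(150) = 0, μ(151) = -1, μ(152) = 0, μ(153) = 0, μ(154) = -1, μ(155) = 1, μ(156) = 0, μ(157) = -1, μ(158) = 1, μ(159) = 1, μ(160) = 0, μ(161) = 1, μ(162) = 0, μ(163) = -1, μ(164) = 0, μ(165) = -1, μ(166) = 1, μ(167) = -1, μ(168) = 0, μ(169) = 0, μ(170) = -1, μ(171) = 0, μ(172) = 0, μ(173) = -1, μ(174) = -1, μ(175) = 0, μ(176) = 0, μ(177) = 1, μ(178) = 1, μ(179) = -1, μ(180) = 0, μ(181) = -1, μ(182) = -1, μ(183) = 1, μ(184) = 0. Summing all 184 values: -4. (Mertens function M(x) = Σ_{n ≤ x} μ(n); on average M(x) should be small (PNT ⟺ M(x) = o(x)).)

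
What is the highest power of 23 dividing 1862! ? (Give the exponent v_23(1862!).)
v_23(1862!) = 83

Legendre's formula: v_p(n!) = Σ_{k ≥ 1} ⌊n / p^k⌋. For p = 23, n = 1862, the terms are:
  ⌊1862/23^1⌋ = ⌊1862/23⌋ = 80
  ⌊1862/23^2⌋ = ⌊1862/529⌋ = 3
(the next term ⌊1862/23^3⌋ = 0, terminating the sum). Summing: v_23(1862!) = 80 + 3 = 83.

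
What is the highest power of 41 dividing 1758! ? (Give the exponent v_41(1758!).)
v_41(1758!) = 43

Legendre's formula: v_p(n!) = Σ_{k ≥ 1} ⌊n / p^k⌋. For p = 41, n = 1758, the terms are:
  ⌊1758/41^1⌋ = ⌊1758/41⌋ = 42
  ⌊1758/41^2⌋ = ⌊1758/1681⌋ = 1
(the next term ⌊1758/41^3⌋ = 0, terminating the sum). Summing: v_41(1758!) = 42 + 1 = 43.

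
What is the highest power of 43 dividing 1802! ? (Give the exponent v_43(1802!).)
v_43(1802!) = 41

Legendre's formula: v_p(n!) = Σ_{k ≥ 1} ⌊n / p^k⌋. For p = 43, n = 1802, the terms are:
  ⌊1802/43^1⌋ = ⌊1802/43⌋ = 41
(the next term ⌊1802/43^2⌋ = 0, terminating the sum). Summing: v_43(1802!) = 41 = 41.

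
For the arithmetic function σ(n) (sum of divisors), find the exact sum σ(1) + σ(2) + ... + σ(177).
Σ_{n ≤ 177} σ(n) = 25824

Compute σ(n) for each 1 ≤ n ≤ 177: σ(1) = 1, σ(2) = 3, σ(3) = 4, σ(4) = 7, σ(5) = 6, σ(6) = 12, σ(7) = 8, σ(8) = 15, σ(9) = 13, σ(10) = 18, σ(11) = 12, σ(12) = 28, σ(13) = 14, σ(14) = 24, σ(15) = 24, σ(16) = 31, σ(17) = 18, σ(18) = 39, σ(19) = 20, σ(20) = 42, σ(21) = 32, σ(22) = 36, σ(23) = 24, σ(24) = 60, σ(25) = 31, σ(26) = 42, σ(27) = 40, σ(28) = 56, σ(29) = 30, σ(30) = 72, σ(31) = 32, σ(32) = 63, σ(33) = 48, σ(34) = 54, σ(35) = 48, σ(36) = 91, σ(37) = 38, σ(38) = 60, σ(39) = 56, σ(40) = 90, σ(41) = 42, σ(42) = 96, σ(43) = 44, σ(44) = 84, σ(45) = 78, σ(46) = 72, σ(47) = 48, σ(48) = 124, σ(49) = 57, σ(50) = 93, σ(51) = 72, σ(52) = 98, σ(53) = 54, σ(54) = 120, σ(55) = 72, σ(56) = 120, σ(57) = 80, σ(58) = 90, σ(59) = 60, σ(60) = 168, σ(61) = 62, σ(62) = 96, σ(63) = 104, σ(64) = 127, σ(65) = 84, σ(66) = 144, σ(67) = 68, σ(68) = 126, σ(69) = 96, σ(70) = 144, σ(71) = 72, σ(72) = 195, σ(73) = 74, σ(74) = 114, σ(75) = 124, σ(76) = 140, σ(77) = 96, σ(78) = 168, σ(79) = 80, σ(80) = 186, σ(81) = 121, σ(82) = 126, σ(83) = 84, σ(84) = 224, σ(85) = 108, σ(86) = 132, σ(87) = 120, σ(88) = 180, σ(89) = 90, σ(90) = 234, σ(91) = 112, σ(92) = 168, σ(93) = 128, σ(94) = 144, σ(95) = 120, σ(96) = 252, σ(97) = 98, σ(98) = 171, σ(99) = 156, σ(100) = 217, σ(101) = 102, σ(102) = 216, σ(103) = 104, σ(104) = 210, σ(105) = 192, σ(106) = 162, σ(107) = 108, σ(108) = 280, σ(109) = 110, σ(110) = 216, σ(111) = 152, σ(112) = 248, σ(113) = 114, σ(114) = 240, σ(115) = 144, σ(116) = 210, σ(117) = 182, σ(118) = 180, σ(119) = 144, σ(120) = 360, σ(121) = 133, σ(122) = 186, σ(123) = 168, σ(124) = 224, σ(125) = 156, σ(126) = 312, σ(127) = 128, σ(128) = 255, σ(129) = 176, σ(130) = 252, σ(131) = 132, σ(132) = 336, σ(133) = 160, σ(134) = 204, σ(135) = 240, σ(136) = 270, σ(137) = 138, σ(138) = 288, σ(139) = 140, σ(140) = 336, σ(141) = 192, σ(142) = 216, σ(143) = 168, σ(144) = 403, σ(145) = 180, σ(146) = 222, σ(147) = 228, σ(148) = 266, σ(149) = 150, σ(150) = 372, σ(151) = 152, σ(152) = 300, σ(153) = 234, σ(154) = 288, σ(155) = 192, σ(156) = 392, σ(157) = 158, σ(158) = 240, σ(159) = 216, σ(160) = 378, σ(161) = 192, σ(162) = 363, σ(163) = 164, σ(164) = 294, σ(165) = 288, σ(166) = 252, σ(167) = 168, σ(168) = 480, σ(169) = 183, σ(170) = 324, σ(171) = 260, σ(172) = 308, σ(173) = 174, σ(174) = 360, σ(175) = 248, σ(176) = 372, σ(177) = 240. Summing all 177 values: 25824. (Average order: Σ_{n ≤ x} σ(n) ~ (π²/12) x². For x = 177, (π²/12)·177² ≈ 25767.07.)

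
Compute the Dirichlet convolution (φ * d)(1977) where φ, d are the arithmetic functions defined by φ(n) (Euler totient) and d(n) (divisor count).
(φ * d)(1977) = 2640

Divisors of 1977: [1, 3, 659, 1977]. For each d | 1977:
  d = 1: φ(1) · d(1977/1) = 1 · 4 = 4
  d = 3: φ(3) · d(1977/3) = 2 · 2 = 4
  d = 659: φ(659) · d(1977/659) = 658 · 2 = 1316
  d = 1977: φ(1977) · d(1977/1977) = 1316 · 1 = 1316
Summing: (φ * d)(1977) = 4 + 4 + 1316 + 1316 = 2640.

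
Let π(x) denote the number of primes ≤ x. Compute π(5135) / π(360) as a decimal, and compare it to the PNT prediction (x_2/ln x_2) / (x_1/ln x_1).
π(5135)/π(360) = 685/72 ≈ 9.5139;  PNT prediction ≈ 9.8268.

π(360) = 72 and π(5135) = 685, so π(5135)/π(360) ≈ 9.5139. The PNT-predicted ratio is (5135/ln(5135)) / (360/ln(360)) ≈ 9.8268. The two agree to within a few percent, as expected.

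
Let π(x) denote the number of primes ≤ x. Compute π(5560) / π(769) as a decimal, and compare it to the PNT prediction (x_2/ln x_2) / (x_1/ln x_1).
π(5560)/π(769) = 733/136 ≈ 5.3897;  PNT prediction ≈ 5.5715.

π(769) = 136 and π(5560) = 733, so π(5560)/π(769) ≈ 5.3897. The PNT-predicted ratio is (5560/ln(5560)) / (769/ln(769)) ≈ 5.5715. The two agree to within a few percent, as expected.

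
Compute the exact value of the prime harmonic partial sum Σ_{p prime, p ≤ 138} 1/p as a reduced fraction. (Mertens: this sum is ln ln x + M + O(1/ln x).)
Σ 1/p = 134916993045244813891851972880537444693266047783313727/72047817630210000485677936198920432067383702541010310

π(138) = 33, so the primes ≤ 138 are [2, 3, 5, 7, 11, 13, 17, 19, 23, 29, 31, 37, 41, 43, 47, 53, 59, 61, 67, 71, 73, 79, 83, 89, 97, 101, 103, 107, 109, 113, 127, 131, 137]. Summing 1/p over these primes: 134916993045244813891851972880537444693266047783313727/72047817630210000485677936198920432067383702541010310 ≈ 1.8726. Mertens estimate ln ln(138) + 0.2615 ≈ 1.8563.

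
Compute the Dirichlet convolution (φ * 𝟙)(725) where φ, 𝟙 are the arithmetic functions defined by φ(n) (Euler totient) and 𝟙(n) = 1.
(φ * 𝟙)(725) = 725

Divisors of 725: [1, 5, 25, 29, 145, 725]. For each d | 725:
  d = 1: φ(1) · 𝟙(725/1) = 1 · 1 = 1
  d = 5: φ(5) · 𝟙(725/5) = 4 · 1 = 4
  d = 25: φ(25) · 𝟙(725/25) = 20 · 1 = 20
  d = 29: φ(29) · 𝟙(725/29) = 28 · 1 = 28
  d = 145: φ(145) · 𝟙(725/145) = 112 · 1 = 112
  d = 725: φ(725) · 𝟙(725/725) = 560 · 1 = 560
Summing: (φ * 𝟙)(725) = 1 + 4 + 20 + 28 + 112 + 560 = 725.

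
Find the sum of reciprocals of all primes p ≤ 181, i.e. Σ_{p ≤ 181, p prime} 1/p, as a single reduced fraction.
Σ 1/p = 10408867916382550633331528920459565913027063402071390584941986323453055203/5397346292805549782720214077673687806275517530364350655459511599582614290

π(181) = 42, so the primes ≤ 181 are [2, 3, 5, 7, 11, 13, 17, 19, 23, 29, 31, 37, 41, 43, 47, 53, 59, 61, 67, 71, 73, 79, 83, 89, 97, 101, 103, 107, 109, 113, 127, 131, 137, 139, 149, 151, 157, 163, 167, 173, 179, 181]. Summing 1/p over these primes: 10408867916382550633331528920459565913027063402071390584941986323453055203/5397346292805549782720214077673687806275517530364350655459511599582614290 ≈ 1.9285. Mertens estimate ln ln(181) + 0.2615 ≈ 1.9099.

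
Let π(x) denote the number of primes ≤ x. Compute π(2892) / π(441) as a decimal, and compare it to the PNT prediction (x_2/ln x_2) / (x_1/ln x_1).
π(2892)/π(441) = 418/85 ≈ 4.9176;  PNT prediction ≈ 5.0103.

π(441) = 85 and π(2892) = 418, so π(2892)/π(441) ≈ 4.9176. The PNT-predicted ratio is (2892/ln(2892)) / (441/ln(441)) ≈ 5.0103. The two agree to within a few percent, as expected.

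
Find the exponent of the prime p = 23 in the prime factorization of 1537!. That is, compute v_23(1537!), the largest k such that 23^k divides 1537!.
v_23(1537!) = 68

Legendre's formula: v_p(n!) = Σ_{k ≥ 1} ⌊n / p^k⌋. For p = 23, n = 1537, the terms are:
  ⌊1537/23^1⌋ = ⌊1537/23⌋ = 66
  ⌊1537/23^2⌋ = ⌊1537/529⌋ = 2
(the next term ⌊1537/23^3⌋ = 0, terminating the sum). Summing: v_23(1537!) = 66 + 2 = 68.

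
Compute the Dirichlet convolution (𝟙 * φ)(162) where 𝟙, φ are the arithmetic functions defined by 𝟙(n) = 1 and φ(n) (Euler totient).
(𝟙 * φ)(162) = 162

Divisors of 162: [1, 2, 3, 6, 9, 18, 27, 54, 81, 162]. For each d | 162:
  d = 1: 𝟙(1) · φ(162/1) = 1 · 54 = 54
  d = 2: 𝟙(2) · φ(162/2) = 1 · 54 = 54
  d = 3: 𝟙(3) · φ(162/3) = 1 · 18 = 18
  d = 6: 𝟙(6) · φ(162/6) = 1 · 18 = 18
  d = 9: 𝟙(9) · φ(162/9) = 1 · 6 = 6
  d = 18: 𝟙(18) · φ(162/18) = 1 · 6 = 6
  d = 27: 𝟙(27) · φ(162/27) = 1 · 2 = 2
  d = 54: 𝟙(54) · φ(162/54) = 1 · 2 = 2
  d = 81: 𝟙(81) · φ(162/81) = 1 · 1 = 1
  d = 162: 𝟙(162) · φ(162/162) = 1 · 1 = 1
Summing: (𝟙 * φ)(162) = 54 + 54 + 18 + 18 + 6 + 6 + 2 + 2 + 1 + 1 = 162.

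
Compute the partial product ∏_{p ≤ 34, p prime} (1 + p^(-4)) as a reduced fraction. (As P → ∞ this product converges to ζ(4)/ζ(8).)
∏ = 377183486665353545574471751056805902016576/349915921480385530721123181536044923530625

The primes p ≤ 34 are [2, 3, 5, 7, 11, 13, 17, 19, 23, 29, 31]. For each, (1 + 1/p^4) = (p^4 + 1)/p^4. Multiplying these fractions over p ∈ [2, 3, 5, 7, 11, 13, 17, 19, 23, 29, 31] gives 377183486665353545574471751056805902016576/349915921480385530721123181536044923530625. (In the limit P → ∞ this tends to ζ(4)/ζ(8).)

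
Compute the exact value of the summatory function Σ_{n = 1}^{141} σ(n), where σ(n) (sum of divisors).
Σ_{n ≤ 141} σ(n) = 16399

Compute σ(n) for each 1 ≤ n ≤ 141: σ(1) = 1, σ(2) = 3, σ(3) = 4, σ(4) = 7, σ(5) = 6, σ(6) = 12, σ(7) = 8, σ(8) = 15, σ(9) = 13, σ(10) = 18, σ(11) = 12, σ(12) = 28, σ(13) = 14, σ(14) = 24, σ(15) = 24, σ(16) = 31, σ(17) = 18, σ(18) = 39, σ(19) = 20, σ(20) = 42, σ(21) = 32, σ(22) = 36, σ(23) = 24, σ(24) = 60, σ(25) = 31, σ(26) = 42, σ(27) = 40, σ(28) = 56, σ(29) = 30, σ(30) = 72, σ(31) = 32, σ(32) = 63, σ(33) = 48, σ(34) = 54, σ(35) = 48, σ(36) = 91, σ(37) = 38, σ(38) = 60, σ(39) = 56, σ(40) = 90, σ(41) = 42, σ(42) = 96, σ(43) = 44, σ(44) = 84, σ(45) = 78, σ(46) = 72, σ(47) = 48, σ(48) = 124, σ(49) = 57, σ(50) = 93, σ(51) = 72, σ(52) = 98, σ(53) = 54, σ(54) = 120, σ(55) = 72, σ(56) = 120, σ(57) = 80, σ(58) = 90, σ(59) = 60, σ(60) = 168, σ(61) = 62, σ(62) = 96, σ(63) = 104, σ(64) = 127, σ(65) = 84, σ(66) = 144, σ(67) = 68, σ(68) = 126, σ(69) = 96, σ(70) = 144, σ(71) = 72, σ(72) = 195, σ(73) = 74, σ(74) = 114, σ(75) = 124, σ(76) = 140, σ(77) = 96, σ(78) = 168, σ(79) = 80, σ(80) = 186, σ(81) = 121, σ(82) = 126, σ(83) = 84, σ(84) = 224, σ(85) = 108, σ(86) = 132, σ(87) = 120, σ(88) = 180, σ(89) = 90, σ(90) = 234, σ(91) = 112, σ(92) = 168, σ(93) = 128, σ(94) = 144, σ(95) = 120, σ(96) = 252, σ(97) = 98, σ(98) = 171, σ(99) = 156, σ(100) = 217, σ(101) = 102, σ(102) = 216, σ(103) = 104, σ(104) = 210, σ(105) = 192, σ(106) = 162, σ(107) = 108, σ(108) = 280, σ(109) = 110, σ(110) = 216, σ(111) = 152, σ(112) = 248, σ(113) = 114, σ(114) = 240, σ(115) = 144, σ(116) = 210, σ(117) = 182, σ(118) = 180, σ(119) = 144, σ(120) = 360, σ(121) = 133, σ(122) = 186, σ(123) = 168, σ(124) = 224, σ(125) = 156, σ(126) = 312, σ(127) = 128, σ(128) = 255, σ(129) = 176, σ(130) = 252, σ(131) = 132, σ(132) = 336, σ(133) = 160, σ(134) = 204, σ(135) = 240, σ(136) = 270, σ(137) = 138, σ(138) = 288, σ(139) = 140, σ(140) = 336, σ(141) = 192. Summing all 141 values: 16399. (Average order: Σ_{n ≤ x} σ(n) ~ (π²/12) x². For x = 141, (π²/12)·141² ≈ 16351.47.)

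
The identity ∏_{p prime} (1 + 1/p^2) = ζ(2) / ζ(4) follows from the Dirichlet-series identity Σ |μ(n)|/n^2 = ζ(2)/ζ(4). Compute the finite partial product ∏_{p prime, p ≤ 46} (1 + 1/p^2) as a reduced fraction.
∏ = 783023736407200000000/517444490765057062977

The primes p ≤ 46 are [2, 3, 5, 7, 11, 13, 17, 19, 23, 29, 31, 37, 41, 43]. For each, (1 + 1/p^2) = (p^2 + 1)/p^2. Multiplying these fractions over p ∈ [2, 3, 5, 7, 11, 13, 17, 19, 23, 29, 31, 37, 41, 43] gives 783023736407200000000/517444490765057062977. (In the limit P → ∞ this tends to ζ(2)/ζ(4).)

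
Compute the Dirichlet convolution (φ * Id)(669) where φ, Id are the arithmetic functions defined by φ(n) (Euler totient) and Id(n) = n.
(φ * Id)(669) = 2225

Divisors of 669: [1, 3, 223, 669]. For each d | 669:
  d = 1: φ(1) · Id(669/1) = 1 · 669 = 669
  d = 3: φ(3) · Id(669/3) = 2 · 223 = 446
  d = 223: φ(223) · Id(669/223) = 222 · 3 = 666
  d = 669: φ(669) · Id(669/669) = 444 · 1 = 444
Summing: (φ * Id)(669) = 669 + 446 + 666 + 444 = 2225.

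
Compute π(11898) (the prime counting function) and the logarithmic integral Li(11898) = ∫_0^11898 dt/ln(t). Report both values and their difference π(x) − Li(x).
π(11898) = 1425;  Li(11898) ≈ 1450.23;  π(x) − Li(x) ≈ -25.23.

Direct count of primes ≤ 11898 gives π(11898) = 1425. Numerical evaluation of the logarithmic integral gives Li(11898) ≈ 1450.23. The difference π(x) − Li(x) ≈ -25.23 is typically negative for small/moderate x (Li(x) overestimates), though Littlewood's theorem shows this sign changes infinitely often.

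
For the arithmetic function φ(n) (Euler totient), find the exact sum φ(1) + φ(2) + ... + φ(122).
Σ_{n ≤ 122} φ(n) = 4556

Compute φ(n) for each 1 ≤ n ≤ 122: φ(1) = 1, φ(2) = 1, φ(3) = 2, φ(4) = 2, φ(5) = 4, φ(6) = 2, φ(7) = 6, φ(8) = 4, φ(9) = 6, φ(10) = 4, φ(11) = 10, φ(12) = 4, φ(13) = 12, φ(14) = 6, φ(15) = 8, φ(16) = 8, φ(17) = 16, φ(18) = 6, φ(19) = 18, φ(20) = 8, φ(21) = 12, φ(22) = 10, φ(23) = 22, φ(24) = 8, φ(25) = 20, φ(26) = 12, φ(27) = 18, φ(28) = 12, φ(29) = 28, φ(30) = 8, φ(31) = 30, φ(32) = 16, φ(33) = 20, φ(34) = 16, φ(35) = 24, φ(36) = 12, φ(37) = 36, φ(38) = 18, φ(39) = 24, φ(40) = 16, φ(41) = 40, φ(42) = 12, φ(43) = 42, φ(44) = 20, φ(45) = 24, φ(46) = 22, φ(47) = 46, φ(48) = 16, φ(49) = 42, φ(50) = 20, φ(51) = 32, φ(52) = 24, φ(53) = 52, φ(54) = 18, φ(55) = 40, φ(56) = 24, φ(57) = 36, φ(58) = 28, φ(59) = 58, φ(60) = 16, φ(61) = 60, φ(62) = 30, φ(63) = 36, φ(64) = 32, φ(65) = 48, φ(66) = 20, φ(67) = 66, φ(68) = 32, φ(69) = 44, φ(70) = 24, φ(71) = 70, φ(72) = 24, φ(73) = 72, φ(74) = 36, φ(75) = 40, φ(76) = 36, φ(77) = 60, φ(78) = 24, φ(79) = 78, φ(80) = 32, φ(81) = 54, φ(82) = 40, φ(83) = 82, φ(84) = 24, φ(85) = 64, φ(86) = 42, φ(87) = 56, φ(88) = 40, φ(89) = 88, φ(90) = 24, φ(91) = 72, φ(92) = 44, φ(93) = 60, φ(94) = 46, φ(95) = 72, φ(96) = 32, φ(97) = 96, φ(98) = 42, φ(99) = 60, φ(100) = 40, φ(101) = 100, φ(102) = 32, φ(103) = 102, φ(104) = 48, φ(105) = 48, φ(106) = 52, φ(107) = 106, φ(108) = 36, φ(109) = 108, φ(110) = 40, φ(111) = 72, φ(112) = 48, φ(113) = 112, φ(114) = 36, φ(115) = 88, φ(116) = 56, φ(117) = 72, φ(118) = 58, φ(119) = 96, φ(120) = 32, φ(121) = 110, φ(122) = 60. Summing all 122 values: 4556. (Average order: Σ_{n ≤ x} φ(n) ~ (3/π²) x². For x = 122, (3/π²)·122² ≈ 4524.19.)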